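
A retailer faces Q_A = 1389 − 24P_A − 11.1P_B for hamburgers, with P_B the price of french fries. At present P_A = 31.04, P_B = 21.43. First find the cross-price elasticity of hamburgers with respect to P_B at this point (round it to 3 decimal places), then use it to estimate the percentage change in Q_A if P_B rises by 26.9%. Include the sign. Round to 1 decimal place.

At P_A = 31.04, P_B = 21.43: Q_A = 406.167.
∂Q_A/∂P_B = -11.1.
ε = (∂Q_A/∂P_B)(P_B/Q_A) = -11.1000 × 21.43/406.167 ≈ -0.586.
%ΔQ_A ≈ ε × %ΔP_B = -0.586 × (26.9%) = -15.8%.

-15.8%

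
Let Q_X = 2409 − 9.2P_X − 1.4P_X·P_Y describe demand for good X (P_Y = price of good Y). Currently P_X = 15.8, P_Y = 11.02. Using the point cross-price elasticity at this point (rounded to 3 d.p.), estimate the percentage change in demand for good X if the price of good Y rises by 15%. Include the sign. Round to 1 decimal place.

-1.8%

At P_X = 15.8, P_Y = 11.02: Q_X = 2019.878.
∂Q_X/∂P_Y = -1.4P_X = -22.1200.
ε = (∂Q_X/∂P_Y)(P_Y/Q_X) = -22.1200 × 11.02/2019.878 ≈ -0.121.
%ΔQ_X ≈ ε × %ΔP_Y = -0.121 × (15%) = -1.8%.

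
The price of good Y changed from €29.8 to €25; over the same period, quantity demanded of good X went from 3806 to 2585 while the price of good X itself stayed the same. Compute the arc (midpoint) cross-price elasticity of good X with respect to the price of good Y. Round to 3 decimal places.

ΔQ_X = 2585 − 3806 = -1221; ΔP_Y = 25 − 29.8 = -4.8.
Midpoints: Q̄_X = 3195.5, P̄_Y = 27.40.
ε = (ΔQ_X/Q̄_X)/(ΔP_Y/P̄_Y) = (-1221/3195.5)/(-4.8/27.40) ≈ 2.181.
ε > 0: good X and good Y are substitutes.

2.181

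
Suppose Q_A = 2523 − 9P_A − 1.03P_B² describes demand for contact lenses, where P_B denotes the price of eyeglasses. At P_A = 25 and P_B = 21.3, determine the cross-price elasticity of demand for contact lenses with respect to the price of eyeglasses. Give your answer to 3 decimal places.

-0.511

At P_A = 25 and P_B = 21.3: Q_A = 1830.699.
∂Q_A/∂P_B = -2.06P_B = -2.06(21.3) = -43.8780.
ε = (∂Q_A/∂P_B)(P_B/Q_A) = -43.8780 × (21.3/1830.699) ≈ -0.511.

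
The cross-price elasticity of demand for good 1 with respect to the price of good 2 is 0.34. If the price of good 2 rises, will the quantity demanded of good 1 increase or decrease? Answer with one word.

increase

ε > 0 and the price of good 2 rises, so the quantity of good 1 moves in the same direction: it increases.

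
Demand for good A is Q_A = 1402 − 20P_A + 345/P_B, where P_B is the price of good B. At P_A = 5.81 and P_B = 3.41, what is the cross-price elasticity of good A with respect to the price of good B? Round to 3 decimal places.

At P_A = 5.81 and P_B = 3.41: Q_A = 1386.973.
∂Q_A/∂P_B = −345/P_B² = -29.6695.
ε = (∂Q_A/∂P_B)(P_B/Q_A) = -29.6695 × (3.41/1386.973) ≈ -0.073.

-0.073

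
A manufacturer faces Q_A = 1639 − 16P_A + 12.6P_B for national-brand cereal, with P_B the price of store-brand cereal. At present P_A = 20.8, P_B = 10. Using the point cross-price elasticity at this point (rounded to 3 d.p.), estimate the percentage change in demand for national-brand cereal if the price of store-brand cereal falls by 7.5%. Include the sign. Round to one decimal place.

At P_A = 20.8, P_B = 10: Q_A = 1432.2.
∂Q_A/∂P_B = 12.6.
ε = (∂Q_A/∂P_B)(P_B/Q_A) = 12.6000 × 10/1432.2 ≈ 0.088.
%ΔQ_A ≈ ε × %ΔP_B = 0.088 × (-7.5%) = -0.7%.

-0.7%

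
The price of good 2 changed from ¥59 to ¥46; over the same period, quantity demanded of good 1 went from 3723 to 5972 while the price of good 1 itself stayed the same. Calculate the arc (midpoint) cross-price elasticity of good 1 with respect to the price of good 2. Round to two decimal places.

ΔQ_1 = 5972 − 3723 = 2249; ΔP_2 = 46 − 59 = -13.
Midpoints: Q̄_1 = 4847.5, P̄_2 = 52.50.
ε = (ΔQ_1/Q̄_1)/(ΔP_2/P̄_2) = (2249/4847.5)/(-13/52.50) ≈ -1.87.

-1.87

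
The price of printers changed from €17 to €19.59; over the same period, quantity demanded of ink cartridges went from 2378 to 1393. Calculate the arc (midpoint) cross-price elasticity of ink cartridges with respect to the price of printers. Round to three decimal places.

-3.690

ΔQ_A = 1393 − 2378 = -985; ΔP_B = 19.59 − 17 = 2.59.
Midpoints: Q̄_A = 1885.5, P̄_B = 18.30.
ε = (ΔQ_A/Q̄_A)/(ΔP_B/P̄_B) = (-985/1885.5)/(2.59/18.30) ≈ -3.690.
ε < 0: ink cartridges and printers are complements.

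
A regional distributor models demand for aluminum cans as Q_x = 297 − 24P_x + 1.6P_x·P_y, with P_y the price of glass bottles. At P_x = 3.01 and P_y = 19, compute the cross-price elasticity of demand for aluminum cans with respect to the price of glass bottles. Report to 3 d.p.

At P_x = 3.01 and P_y = 19: Q_x = 316.264.
∂Q_x/∂P_y = 1.6P_x = 1.6(3.01) = 4.8160.
ε = (∂Q_x/∂P_y)(P_y/Q_x) = 4.8160 × (19/316.264) ≈ 0.289.
ε > 0: substitutes.

0.289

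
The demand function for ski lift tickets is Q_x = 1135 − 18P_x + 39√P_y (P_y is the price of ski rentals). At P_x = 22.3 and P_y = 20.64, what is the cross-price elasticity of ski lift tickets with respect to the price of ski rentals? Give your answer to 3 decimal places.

At P_x = 22.3 and P_y = 20.64: Q_x = 910.782.
∂Q_x/∂P_y = 39/(2√P_y) = 39/(2√20.64) = 4.2922.
ε = (∂Q_x/∂P_y)(P_y/Q_x) = 4.2922 × (20.64/910.782) ≈ 0.097.
ε > 0: substitutes.

0.097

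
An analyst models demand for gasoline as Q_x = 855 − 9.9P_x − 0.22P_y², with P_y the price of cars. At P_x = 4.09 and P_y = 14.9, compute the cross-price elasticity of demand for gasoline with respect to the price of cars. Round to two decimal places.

At P_x = 4.09 and P_y = 14.9: Q_x = 765.667.
∂Q_x/∂P_y = -0.44P_y = -0.44(14.9) = -6.5560.
ε = (∂Q_x/∂P_y)(P_y/Q_x) = -6.5560 × (14.9/765.667) ≈ -0.13.
ε < 0: complements.

-0.13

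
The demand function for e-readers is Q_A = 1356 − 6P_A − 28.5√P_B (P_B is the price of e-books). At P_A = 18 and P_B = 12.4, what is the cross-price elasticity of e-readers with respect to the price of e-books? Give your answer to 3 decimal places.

At P_A = 18 and P_B = 12.4: Q_A = 1147.641.
∂Q_A/∂P_B = -28.5/(2√P_B) = -28.5/(2√12.4) = -4.0467.
ε = (∂Q_A/∂P_B)(P_B/Q_A) = -4.0467 × (12.4/1147.641) ≈ -0.044.

-0.044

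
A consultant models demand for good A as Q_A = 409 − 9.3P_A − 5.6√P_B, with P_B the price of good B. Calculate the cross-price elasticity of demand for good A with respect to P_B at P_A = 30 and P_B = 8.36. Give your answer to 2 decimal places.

At P_A = 30 and P_B = 8.36: Q_A = 113.808.
∂Q_A/∂P_B = -5.6/(2√P_B) = -5.6/(2√8.36) = -0.9684.
ε = (∂Q_A/∂P_B)(P_B/Q_A) = -0.9684 × (8.36/113.808) ≈ -0.07.
ε < 0: complements.

-0.07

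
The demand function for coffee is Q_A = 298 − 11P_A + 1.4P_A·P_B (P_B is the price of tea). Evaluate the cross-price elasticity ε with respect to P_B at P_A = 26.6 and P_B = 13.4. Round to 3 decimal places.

0.989

At P_A = 26.6 and P_B = 13.4: Q_A = 504.416.
∂Q_A/∂P_B = 1.4P_A = 1.4(26.6) = 37.2400.
ε = (∂Q_A/∂P_B)(P_B/Q_A) = 37.2400 × (13.4/504.416) ≈ 0.989.
ε > 0: substitutes.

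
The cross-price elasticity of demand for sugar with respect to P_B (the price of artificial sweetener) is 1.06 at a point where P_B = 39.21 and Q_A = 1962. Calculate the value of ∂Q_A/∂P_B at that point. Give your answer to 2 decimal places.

53.04

ε = (∂Q_A/∂P_B)·(P_B/Q_A) ⇒ ∂Q_A/∂P_B = ε·Q_A/P_B = 1.06 × 1962/39.21 ≈ 53.04.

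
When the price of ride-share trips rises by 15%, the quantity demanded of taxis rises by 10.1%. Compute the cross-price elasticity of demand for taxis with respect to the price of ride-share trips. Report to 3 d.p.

0.673

ε = (%ΔQ of taxis) / (%ΔP of ride-share trips) = (10.1%) / (15%) ≈ 0.673.
Positive cross-price elasticity: substitutes.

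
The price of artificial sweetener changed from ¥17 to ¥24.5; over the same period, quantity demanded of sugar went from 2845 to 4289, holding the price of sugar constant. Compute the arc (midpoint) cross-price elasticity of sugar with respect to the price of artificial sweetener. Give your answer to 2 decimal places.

ΔQ_A = 4289 − 2845 = 1444; ΔP_B = 24.5 − 17 = 7.5.
Midpoints: Q̄_A = 3567.0, P̄_B = 20.75.
ε = (ΔQ_A/Q̄_A)/(ΔP_B/P̄_B) = (1444/3567.0)/(7.5/20.75) ≈ 1.12.

1.12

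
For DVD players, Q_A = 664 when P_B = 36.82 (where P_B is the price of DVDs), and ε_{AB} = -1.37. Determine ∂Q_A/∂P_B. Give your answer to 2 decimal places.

ε = (∂Q_A/∂P_B)·(P_B/Q_A) ⇒ ∂Q_A/∂P_B = ε·Q_A/P_B = -1.37 × 664/36.82 ≈ -24.71.

-24.71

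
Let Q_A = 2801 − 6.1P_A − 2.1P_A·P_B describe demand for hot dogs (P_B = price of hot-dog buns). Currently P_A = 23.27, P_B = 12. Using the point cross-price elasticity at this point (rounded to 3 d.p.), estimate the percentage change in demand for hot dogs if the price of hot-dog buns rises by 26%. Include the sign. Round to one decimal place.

At P_A = 23.27, P_B = 12: Q_A = 2072.649.
∂Q_A/∂P_B = -2.1P_A = -48.8670.
ε = (∂Q_A/∂P_B)(P_B/Q_A) = -48.8670 × 12/2072.649 ≈ -0.283.
%ΔQ_A ≈ ε × %ΔP_B = -0.283 × (26%) = -7.4%.

-7.4%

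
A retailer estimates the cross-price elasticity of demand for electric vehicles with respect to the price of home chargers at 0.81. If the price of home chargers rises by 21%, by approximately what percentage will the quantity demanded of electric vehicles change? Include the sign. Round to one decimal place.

%ΔQ ≈ ε × %ΔP of home chargers = 0.81 × (21%) = 17.0%.
Demand for electric vehicles rises by about 17.0%.

17.0%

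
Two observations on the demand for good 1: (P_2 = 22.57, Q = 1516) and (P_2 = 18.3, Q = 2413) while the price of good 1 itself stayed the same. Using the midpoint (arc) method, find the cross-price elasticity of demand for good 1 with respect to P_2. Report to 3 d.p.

ΔQ_1 = 2413 − 1516 = 897; ΔP_2 = 18.3 − 22.57 = -4.27.
Midpoints: Q̄_1 = 1964.5, P̄_2 = 20.44.
ε = (ΔQ_1/Q̄_1)/(ΔP_2/P̄_2) = (897/1964.5)/(-4.27/20.44) ≈ -2.185.
ε < 0: good 1 and good 2 are complements.

-2.185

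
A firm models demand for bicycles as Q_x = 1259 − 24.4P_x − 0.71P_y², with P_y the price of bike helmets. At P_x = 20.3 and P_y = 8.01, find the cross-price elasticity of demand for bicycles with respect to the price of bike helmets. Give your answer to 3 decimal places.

At P_x = 20.3 and P_y = 8.01: Q_x = 718.126.
∂Q_x/∂P_y = -1.42P_y = -1.42(8.01) = -11.3742.
ε = (∂Q_x/∂P_y)(P_y/Q_x) = -11.3742 × (8.01/718.126) ≈ -0.127.
ε < 0: complements.

-0.127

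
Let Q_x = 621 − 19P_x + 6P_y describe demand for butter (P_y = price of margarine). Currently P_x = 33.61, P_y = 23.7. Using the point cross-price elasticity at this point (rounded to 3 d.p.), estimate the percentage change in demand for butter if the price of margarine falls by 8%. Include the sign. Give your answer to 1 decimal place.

-9.1%

At P_x = 33.61, P_y = 23.7: Q_x = 124.61.
∂Q_x/∂P_y = 6.
ε = (∂Q_x/∂P_y)(P_y/Q_x) = 6.0000 × 23.7/124.61 ≈ 1.141.
%ΔQ_x ≈ ε × %ΔP_y = 1.141 × (-8%) = -9.1%.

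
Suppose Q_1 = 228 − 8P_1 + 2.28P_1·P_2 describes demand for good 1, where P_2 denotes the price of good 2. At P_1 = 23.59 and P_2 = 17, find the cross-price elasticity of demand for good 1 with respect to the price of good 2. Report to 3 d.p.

At P_1 = 23.59 and P_2 = 17: Q_1 = 953.628.
∂Q_1/∂P_2 = 2.28P_1 = 2.28(23.59) = 53.7852.
ε = (∂Q_1/∂P_2)(P_2/Q_1) = 53.7852 × (17/953.628) ≈ 0.959.
ε > 0: substitutes.

0.959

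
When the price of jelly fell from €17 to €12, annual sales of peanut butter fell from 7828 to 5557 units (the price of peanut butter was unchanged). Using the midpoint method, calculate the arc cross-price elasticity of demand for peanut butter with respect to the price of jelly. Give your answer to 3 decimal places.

0.984

ΔQ_A = 5557 − 7828 = -2271; ΔP_B = 12 − 17 = -5.
Midpoints: Q̄_A = 6692.5, P̄_B = 14.50.
ε = (ΔQ_A/Q̄_A)/(ΔP_B/P̄_B) = (-2271/6692.5)/(-5/14.50) ≈ 0.984.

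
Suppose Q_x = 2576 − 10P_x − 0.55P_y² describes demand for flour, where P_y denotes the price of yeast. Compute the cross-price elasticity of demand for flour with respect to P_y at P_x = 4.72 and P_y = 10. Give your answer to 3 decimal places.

At P_x = 4.72 and P_y = 10: Q_x = 2473.8.
∂Q_x/∂P_y = -1.1P_y = -1.1(10) = -11.0000.
ε = (∂Q_x/∂P_y)(P_y/Q_x) = -11.0000 × (10/2473.8) ≈ -0.044.
ε < 0: complements.

-0.044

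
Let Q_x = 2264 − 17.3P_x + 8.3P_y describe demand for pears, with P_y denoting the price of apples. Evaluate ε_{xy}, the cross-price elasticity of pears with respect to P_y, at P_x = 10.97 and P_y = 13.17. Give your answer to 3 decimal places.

At P_x = 10.97 and P_y = 13.17: Q_x = 2183.53.
∂Q_x/∂P_y = 8.3.
ε = (∂Q_x/∂P_y)(P_y/Q_x) = 8.3 × (13.17/2183.53) ≈ 0.050.
Since ε > 0, pears and apples are substitutes.

0.050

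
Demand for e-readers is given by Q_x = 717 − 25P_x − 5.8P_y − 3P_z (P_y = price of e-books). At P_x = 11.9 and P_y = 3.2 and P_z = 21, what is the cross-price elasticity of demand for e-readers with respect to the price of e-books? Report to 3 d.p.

At P_x = 11.9 and P_y = 3.2 and P_z = 21: Q_x = 337.94.
∂Q_x/∂P_y = -5.8.
ε = (∂Q_x/∂P_y)(P_y/Q_x) = -5.8 × (3.2/337.94) ≈ -0.055.

-0.055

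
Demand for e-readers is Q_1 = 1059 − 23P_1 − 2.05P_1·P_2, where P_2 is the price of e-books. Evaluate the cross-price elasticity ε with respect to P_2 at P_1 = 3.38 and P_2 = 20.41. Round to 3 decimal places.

-0.168

At P_1 = 3.38 and P_2 = 20.41: Q_1 = 839.839.
∂Q_1/∂P_2 = -2.05P_1 = -2.05(3.38) = -6.9290.
ε = (∂Q_1/∂P_2)(P_2/Q_1) = -6.9290 × (20.41/839.839) ≈ -0.168.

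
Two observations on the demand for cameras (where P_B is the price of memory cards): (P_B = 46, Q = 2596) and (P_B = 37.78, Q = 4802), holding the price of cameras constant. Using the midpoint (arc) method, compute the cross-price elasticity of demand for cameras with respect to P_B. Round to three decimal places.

-3.039

ΔQ_A = 4802 − 2596 = 2206; ΔP_B = 37.78 − 46 = -8.22.
Midpoints: Q̄_A = 3699.0, P̄_B = 41.89.
ε = (ΔQ_A/Q̄_A)/(ΔP_B/P̄_B) = (2206/3699.0)/(-8.22/41.89) ≈ -3.039.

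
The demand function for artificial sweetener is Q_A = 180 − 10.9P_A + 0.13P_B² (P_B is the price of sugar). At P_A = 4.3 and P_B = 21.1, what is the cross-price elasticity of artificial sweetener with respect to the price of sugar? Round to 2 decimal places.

0.61

At P_A = 4.3 and P_B = 21.1: Q_A = 191.007.
∂Q_A/∂P_B = 0.26P_B = 0.26(21.1) = 5.4860.
ε = (∂Q_A/∂P_B)(P_B/Q_A) = 5.4860 × (21.1/191.007) ≈ 0.61.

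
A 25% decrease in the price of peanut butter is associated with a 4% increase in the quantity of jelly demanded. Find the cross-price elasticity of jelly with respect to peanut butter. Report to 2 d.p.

ε = (%ΔQ of jelly) / (%ΔP of peanut butter) = (4%) / (-25%) ≈ -0.16.

-0.16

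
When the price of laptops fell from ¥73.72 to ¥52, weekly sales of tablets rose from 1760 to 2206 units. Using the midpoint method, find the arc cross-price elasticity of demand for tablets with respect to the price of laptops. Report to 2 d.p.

-0.65

ΔQ_A = 2206 − 1760 = 446; ΔP_B = 52 − 73.72 = -21.72.
Midpoints: Q̄_A = 1983.0, P̄_B = 62.86.
ε = (ΔQ_A/Q̄_A)/(ΔP_B/P̄_B) = (446/1983.0)/(-21.72/62.86) ≈ -0.65.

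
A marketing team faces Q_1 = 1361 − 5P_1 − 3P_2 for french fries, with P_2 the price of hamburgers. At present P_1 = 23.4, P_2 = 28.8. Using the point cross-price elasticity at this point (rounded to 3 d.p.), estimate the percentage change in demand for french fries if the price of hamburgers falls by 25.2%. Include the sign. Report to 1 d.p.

At P_1 = 23.4, P_2 = 28.8: Q_1 = 1157.6.
∂Q_1/∂P_2 = -3.
ε = (∂Q_1/∂P_2)(P_2/Q_1) = -3.0000 × 28.8/1157.6 ≈ -0.075.
%ΔQ_1 ≈ ε × %ΔP_2 = -0.075 × (-25.2%) = 1.9%.

1.9%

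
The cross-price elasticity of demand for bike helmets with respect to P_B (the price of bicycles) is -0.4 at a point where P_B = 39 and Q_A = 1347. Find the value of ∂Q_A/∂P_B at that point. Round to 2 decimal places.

ε = (∂Q_A/∂P_B)·(P_B/Q_A) ⇒ ∂Q_A/∂P_B = ε·Q_A/P_B = -0.4 × 1347/39 ≈ -13.82.

-13.82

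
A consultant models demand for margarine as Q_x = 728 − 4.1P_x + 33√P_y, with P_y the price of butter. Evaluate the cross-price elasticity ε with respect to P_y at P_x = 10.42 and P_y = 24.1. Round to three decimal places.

0.096

At P_x = 10.42 and P_y = 24.1: Q_x = 847.281.
∂Q_x/∂P_y = 33/(2√P_y) = 33/(2√24.1) = 3.3611.
ε = (∂Q_x/∂P_y)(P_y/Q_x) = 3.3611 × (24.1/847.281) ≈ 0.096.
ε > 0: substitutes.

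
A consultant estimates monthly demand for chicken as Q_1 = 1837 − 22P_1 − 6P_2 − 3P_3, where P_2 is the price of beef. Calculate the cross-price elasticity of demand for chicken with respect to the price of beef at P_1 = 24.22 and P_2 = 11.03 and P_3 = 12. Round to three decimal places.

At P_1 = 24.22 and P_2 = 11.03 and P_3 = 12: Q_1 = 1201.98.
∂Q_1/∂P_2 = -6.
ε = (∂Q_1/∂P_2)(P_2/Q_1) = -6 × (11.03/1201.98) ≈ -0.055.

-0.055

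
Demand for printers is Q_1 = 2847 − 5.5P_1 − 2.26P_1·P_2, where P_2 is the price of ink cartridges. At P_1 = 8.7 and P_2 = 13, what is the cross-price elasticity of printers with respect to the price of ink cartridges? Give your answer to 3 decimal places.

-0.100

At P_1 = 8.7 and P_2 = 13: Q_1 = 2543.544.
∂Q_1/∂P_2 = -2.26P_1 = -2.26(8.7) = -19.6620.
ε = (∂Q_1/∂P_2)(P_2/Q_1) = -19.6620 × (13/2543.544) ≈ -0.100.
ε < 0: complements.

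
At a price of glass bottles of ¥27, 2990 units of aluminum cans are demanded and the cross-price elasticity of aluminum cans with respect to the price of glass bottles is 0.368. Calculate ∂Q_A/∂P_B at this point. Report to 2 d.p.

ε = (∂Q_A/∂P_B)·(P_B/Q_A) ⇒ ∂Q_A/∂P_B = ε·Q_A/P_B = 0.368 × 2990/27 ≈ 40.75.

40.75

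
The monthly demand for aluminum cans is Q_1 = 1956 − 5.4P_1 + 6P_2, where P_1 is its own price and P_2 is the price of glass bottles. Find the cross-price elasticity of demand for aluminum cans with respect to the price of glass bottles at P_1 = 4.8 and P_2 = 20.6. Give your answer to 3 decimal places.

0.060

At P_1 = 4.8 and P_2 = 20.6: Q_1 = 2053.68.
∂Q_1/∂P_2 = 6.
ε = (∂Q_1/∂P_2)(P_2/Q_1) = 6 × (20.6/2053.68) ≈ 0.060.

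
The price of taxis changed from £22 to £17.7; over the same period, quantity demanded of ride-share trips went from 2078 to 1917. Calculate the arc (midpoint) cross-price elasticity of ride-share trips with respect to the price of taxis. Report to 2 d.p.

0.37

ΔQ_A = 1917 − 2078 = -161; ΔP_B = 17.7 − 22 = -4.3.
Midpoints: Q̄_A = 1997.5, P̄_B = 19.85.
ε = (ΔQ_A/Q̄_A)/(ΔP_B/P̄_B) = (-161/1997.5)/(-4.3/19.85) ≈ 0.37.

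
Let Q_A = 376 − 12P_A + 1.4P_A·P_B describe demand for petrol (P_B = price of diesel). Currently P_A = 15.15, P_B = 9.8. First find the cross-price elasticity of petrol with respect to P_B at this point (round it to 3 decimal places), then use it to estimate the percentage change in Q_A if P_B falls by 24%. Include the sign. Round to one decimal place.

-12.4%

At P_A = 15.15, P_B = 9.8: Q_A = 402.058.
∂Q_A/∂P_B = 1.4P_A = 21.2100.
ε = (∂Q_A/∂P_B)(P_B/Q_A) = 21.2100 × 9.8/402.058 ≈ 0.517.
%ΔQ_A ≈ ε × %ΔP_B = 0.517 × (-24%) = -12.4%.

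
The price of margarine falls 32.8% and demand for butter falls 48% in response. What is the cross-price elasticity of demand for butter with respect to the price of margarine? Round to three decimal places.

1.463

ε = (%ΔQ of butter) / (%ΔP of margarine) = (-48%) / (-32.8%) ≈ 1.463.
Positive cross-price elasticity: substitutes.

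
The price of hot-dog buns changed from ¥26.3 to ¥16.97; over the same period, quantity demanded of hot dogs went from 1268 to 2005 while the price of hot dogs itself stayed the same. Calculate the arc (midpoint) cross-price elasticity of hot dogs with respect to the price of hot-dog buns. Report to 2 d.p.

ΔQ_A = 2005 − 1268 = 737; ΔP_B = 16.97 − 26.3 = -9.33.
Midpoints: Q̄_A = 1636.5, P̄_B = 21.63.
ε = (ΔQ_A/Q̄_A)/(ΔP_B/P̄_B) = (737/1636.5)/(-9.33/21.63) ≈ -1.04.
ε < 0: hot dogs and hot-dog buns are complements.

-1.04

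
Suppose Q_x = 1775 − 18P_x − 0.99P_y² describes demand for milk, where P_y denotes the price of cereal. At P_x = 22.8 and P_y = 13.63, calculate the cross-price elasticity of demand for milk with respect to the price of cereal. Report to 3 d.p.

-0.312

At P_x = 22.8 and P_y = 13.63: Q_x = 1180.681.
∂Q_x/∂P_y = -1.98P_y = -1.98(13.63) = -26.9874.
ε = (∂Q_x/∂P_y)(P_y/Q_x) = -26.9874 × (13.63/1180.681) ≈ -0.312.
ε < 0: complements.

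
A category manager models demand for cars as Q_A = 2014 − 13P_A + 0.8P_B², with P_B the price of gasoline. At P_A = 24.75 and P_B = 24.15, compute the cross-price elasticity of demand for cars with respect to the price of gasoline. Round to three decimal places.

At P_A = 24.75 and P_B = 24.15: Q_A = 2158.828.
∂Q_A/∂P_B = 1.6P_B = 1.6(24.15) = 38.6400.
ε = (∂Q_A/∂P_B)(P_B/Q_A) = 38.6400 × (24.15/2158.828) ≈ 0.432.

0.432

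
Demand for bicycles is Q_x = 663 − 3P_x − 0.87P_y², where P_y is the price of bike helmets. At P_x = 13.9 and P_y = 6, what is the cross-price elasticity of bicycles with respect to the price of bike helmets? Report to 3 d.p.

-0.106

At P_x = 13.9 and P_y = 6: Q_x = 589.98.
∂Q_x/∂P_y = -1.74P_y = -1.74(6) = -10.4400.
ε = (∂Q_x/∂P_y)(P_y/Q_x) = -10.4400 × (6/589.98) ≈ -0.106.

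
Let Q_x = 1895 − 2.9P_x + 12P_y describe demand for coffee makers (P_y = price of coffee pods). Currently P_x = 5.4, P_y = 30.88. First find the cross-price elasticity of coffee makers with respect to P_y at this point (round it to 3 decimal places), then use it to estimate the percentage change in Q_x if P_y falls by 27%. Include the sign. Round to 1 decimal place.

At P_x = 5.4, P_y = 30.88: Q_x = 2249.9.
∂Q_x/∂P_y = 12.
ε = (∂Q_x/∂P_y)(P_y/Q_x) = 12.0000 × 30.88/2249.9 ≈ 0.165.
%ΔQ_x ≈ ε × %ΔP_y = 0.165 × (-27%) = -4.5%.

-4.5%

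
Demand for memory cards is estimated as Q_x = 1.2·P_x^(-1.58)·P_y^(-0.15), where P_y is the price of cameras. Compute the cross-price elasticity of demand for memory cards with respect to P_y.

-0.15

In a log-linear (constant-elasticity) demand function, the coefficient on the exponent of P_y is the cross-price elasticity.
ε = -0.15. Negative, so memory cards and cameras are complements.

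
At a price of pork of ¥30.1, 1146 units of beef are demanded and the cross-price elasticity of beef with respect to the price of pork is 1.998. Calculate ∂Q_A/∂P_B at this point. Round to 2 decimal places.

ε = (∂Q_A/∂P_B)·(P_B/Q_A) ⇒ ∂Q_A/∂P_B = ε·Q_A/P_B = 1.998 × 1146/30.1 ≈ 76.07.

76.07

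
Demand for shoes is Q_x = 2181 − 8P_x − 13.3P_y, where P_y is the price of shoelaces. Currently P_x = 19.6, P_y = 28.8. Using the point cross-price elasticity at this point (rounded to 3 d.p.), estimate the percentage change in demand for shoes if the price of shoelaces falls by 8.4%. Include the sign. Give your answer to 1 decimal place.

2.0%

At P_x = 19.6, P_y = 28.8: Q_x = 1641.16.
∂Q_x/∂P_y = -13.3.
ε = (∂Q_x/∂P_y)(P_y/Q_x) = -13.3000 × 28.8/1641.16 ≈ -0.233.
%ΔQ_x ≈ ε × %ΔP_y = -0.233 × (-8.4%) = 2.0%.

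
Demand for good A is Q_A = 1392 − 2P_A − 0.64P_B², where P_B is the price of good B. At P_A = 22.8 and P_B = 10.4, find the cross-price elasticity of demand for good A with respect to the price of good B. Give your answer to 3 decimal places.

At P_A = 22.8 and P_B = 10.4: Q_A = 1277.178.
∂Q_A/∂P_B = -1.28P_B = -1.28(10.4) = -13.3120.
ε = (∂Q_A/∂P_B)(P_B/Q_A) = -13.3120 × (10.4/1277.178) ≈ -0.108.
ε < 0: complements.

-0.108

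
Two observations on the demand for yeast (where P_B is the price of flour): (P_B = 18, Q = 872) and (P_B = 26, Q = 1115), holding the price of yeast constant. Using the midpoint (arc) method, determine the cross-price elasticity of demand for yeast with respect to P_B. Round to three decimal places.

ΔQ_A = 1115 − 872 = 243; ΔP_B = 26 − 18 = 8.
Midpoints: Q̄_A = 993.5, P̄_B = 22.00.
ε = (ΔQ_A/Q̄_A)/(ΔP_B/P̄_B) = (243/993.5)/(8/22.00) ≈ 0.673.
ε > 0: yeast and flour are substitutes.

0.673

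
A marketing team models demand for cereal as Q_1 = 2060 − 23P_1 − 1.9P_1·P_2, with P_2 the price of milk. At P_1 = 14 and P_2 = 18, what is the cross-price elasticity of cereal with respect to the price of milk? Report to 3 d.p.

-0.380

At P_1 = 14 and P_2 = 18: Q_1 = 1259.2.
∂Q_1/∂P_2 = -1.9P_1 = -1.9(14) = -26.6000.
ε = (∂Q_1/∂P_2)(P_2/Q_1) = -26.6000 × (18/1259.2) ≈ -0.380.
ε < 0: complements.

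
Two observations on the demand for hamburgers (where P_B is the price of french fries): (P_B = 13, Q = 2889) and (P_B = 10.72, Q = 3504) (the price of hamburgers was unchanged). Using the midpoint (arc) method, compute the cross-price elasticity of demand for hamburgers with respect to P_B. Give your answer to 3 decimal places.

ΔQ_A = 3504 − 2889 = 615; ΔP_B = 10.72 − 13 = -2.28.
Midpoints: Q̄_A = 3196.5, P̄_B = 11.86.
ε = (ΔQ_A/Q̄_A)/(ΔP_B/P̄_B) = (615/3196.5)/(-2.28/11.86) ≈ -1.001.
ε < 0: hamburgers and french fries are complements.

-1.001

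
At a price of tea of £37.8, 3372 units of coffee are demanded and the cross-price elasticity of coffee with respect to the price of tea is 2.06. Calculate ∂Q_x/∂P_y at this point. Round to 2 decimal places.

ε = (∂Q_x/∂P_y)·(P_y/Q_x) ⇒ ∂Q_x/∂P_y = ε·Q_x/P_y = 2.06 × 3372/37.8 ≈ 183.77.

183.77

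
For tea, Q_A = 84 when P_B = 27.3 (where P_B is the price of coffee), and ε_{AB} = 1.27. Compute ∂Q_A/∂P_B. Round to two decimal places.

3.91

ε = (∂Q_A/∂P_B)·(P_B/Q_A) ⇒ ∂Q_A/∂P_B = ε·Q_A/P_B = 1.27 × 84/27.3 ≈ 3.91.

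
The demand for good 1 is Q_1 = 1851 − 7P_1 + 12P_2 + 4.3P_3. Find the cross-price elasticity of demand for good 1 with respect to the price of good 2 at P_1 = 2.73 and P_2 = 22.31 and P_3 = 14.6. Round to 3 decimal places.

0.124

At P_1 = 2.73 and P_2 = 22.31 and P_3 = 14.6: Q_1 = 2162.39.
∂Q_1/∂P_2 = 12.
ε = (∂Q_1/∂P_2)(P_2/Q_1) = 12 × (22.31/2162.39) ≈ 0.124.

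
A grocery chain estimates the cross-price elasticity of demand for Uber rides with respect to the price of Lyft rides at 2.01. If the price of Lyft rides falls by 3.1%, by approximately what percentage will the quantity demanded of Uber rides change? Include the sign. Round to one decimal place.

-6.2%

%ΔQ ≈ ε × %ΔP of Lyft rides = 2.01 × (-3.1%) = -6.2%.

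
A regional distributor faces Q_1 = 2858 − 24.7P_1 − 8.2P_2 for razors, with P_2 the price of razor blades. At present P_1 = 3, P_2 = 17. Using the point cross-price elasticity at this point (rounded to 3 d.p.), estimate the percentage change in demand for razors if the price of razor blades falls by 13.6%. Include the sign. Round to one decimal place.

At P_1 = 3, P_2 = 17: Q_1 = 2644.5.
∂Q_1/∂P_2 = -8.2.
ε = (∂Q_1/∂P_2)(P_2/Q_1) = -8.2000 × 17/2644.5 ≈ -0.053.
%ΔQ_1 ≈ ε × %ΔP_2 = -0.053 × (-13.6%) = 0.7%.

0.7%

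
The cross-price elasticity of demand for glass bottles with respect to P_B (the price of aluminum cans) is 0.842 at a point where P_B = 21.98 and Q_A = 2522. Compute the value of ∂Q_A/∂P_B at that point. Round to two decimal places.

ε = (∂Q_A/∂P_B)·(P_B/Q_A) ⇒ ∂Q_A/∂P_B = ε·Q_A/P_B = 0.842 × 2522/21.98 ≈ 96.61.

96.61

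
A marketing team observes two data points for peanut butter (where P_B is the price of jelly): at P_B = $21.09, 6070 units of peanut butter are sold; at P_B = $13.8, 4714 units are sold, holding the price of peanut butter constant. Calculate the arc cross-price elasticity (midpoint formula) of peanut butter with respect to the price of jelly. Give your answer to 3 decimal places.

ΔQ_A = 4714 − 6070 = -1356; ΔP_B = 13.8 − 21.09 = -7.29.
Midpoints: Q̄_A = 5392.0, P̄_B = 17.45.
ε = (ΔQ_A/Q̄_A)/(ΔP_B/P̄_B) = (-1356/5392.0)/(-7.29/17.45) ≈ 0.602.

0.602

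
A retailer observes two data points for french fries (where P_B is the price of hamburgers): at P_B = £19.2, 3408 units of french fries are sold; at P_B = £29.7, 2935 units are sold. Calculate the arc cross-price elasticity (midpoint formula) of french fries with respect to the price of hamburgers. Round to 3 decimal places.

-0.347

ΔQ_A = 2935 − 3408 = -473; ΔP_B = 29.7 − 19.2 = 10.5.
Midpoints: Q̄_A = 3171.5, P̄_B = 24.45.
ε = (ΔQ_A/Q̄_A)/(ΔP_B/P̄_B) = (-473/3171.5)/(10.5/24.45) ≈ -0.347.
ε < 0: french fries and hamburgers are complements.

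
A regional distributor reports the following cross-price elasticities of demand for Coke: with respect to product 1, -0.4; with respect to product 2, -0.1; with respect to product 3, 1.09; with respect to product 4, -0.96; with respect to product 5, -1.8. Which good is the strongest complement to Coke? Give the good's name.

Complements have ε < 0. The most negative value is -1.8 (product 5).

product 5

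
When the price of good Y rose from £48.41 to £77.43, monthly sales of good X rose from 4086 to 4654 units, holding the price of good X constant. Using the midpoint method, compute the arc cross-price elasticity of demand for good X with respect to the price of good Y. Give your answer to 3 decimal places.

ΔQ_X = 4654 − 4086 = 568; ΔP_Y = 77.43 − 48.41 = 29.02.
Midpoints: Q̄_X = 4370.0, P̄_Y = 62.92.
ε = (ΔQ_X/Q̄_X)/(ΔP_Y/P̄_Y) = (568/4370.0)/(29.02/62.92) ≈ 0.282.

0.282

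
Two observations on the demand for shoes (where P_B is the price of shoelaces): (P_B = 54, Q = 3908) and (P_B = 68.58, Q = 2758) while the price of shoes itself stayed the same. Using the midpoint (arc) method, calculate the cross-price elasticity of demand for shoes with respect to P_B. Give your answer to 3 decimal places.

ΔQ_A = 2758 − 3908 = -1150; ΔP_B = 68.58 − 54 = 14.58.
Midpoints: Q̄_A = 3333.0, P̄_B = 61.29.
ε = (ΔQ_A/Q̄_A)/(ΔP_B/P̄_B) = (-1150/3333.0)/(14.58/61.29) ≈ -1.450.

-1.450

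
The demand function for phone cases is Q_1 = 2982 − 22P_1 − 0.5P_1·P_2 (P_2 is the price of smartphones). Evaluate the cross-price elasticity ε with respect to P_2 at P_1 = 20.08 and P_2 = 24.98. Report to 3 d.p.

-0.110

At P_1 = 20.08 and P_2 = 24.98: Q_1 = 2289.441.
∂Q_1/∂P_2 = -0.5P_1 = -0.5(20.08) = -10.0400.
ε = (∂Q_1/∂P_2)(P_2/Q_1) = -10.0400 × (24.98/2289.441) ≈ -0.110.
ε < 0: complements.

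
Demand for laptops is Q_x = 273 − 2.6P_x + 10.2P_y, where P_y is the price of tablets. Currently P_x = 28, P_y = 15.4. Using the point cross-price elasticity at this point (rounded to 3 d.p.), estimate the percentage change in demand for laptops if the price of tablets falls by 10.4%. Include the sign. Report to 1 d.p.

At P_x = 28, P_y = 15.4: Q_x = 357.28.
∂Q_x/∂P_y = 10.2.
ε = (∂Q_x/∂P_y)(P_y/Q_x) = 10.2000 × 15.4/357.28 ≈ 0.440.
%ΔQ_x ≈ ε × %ΔP_y = 0.440 × (-10.4%) = -4.6%.

-4.6%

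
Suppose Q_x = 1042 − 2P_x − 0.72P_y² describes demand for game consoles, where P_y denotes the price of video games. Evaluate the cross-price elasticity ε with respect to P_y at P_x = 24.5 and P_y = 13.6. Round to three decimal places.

-0.310

At P_x = 24.5 and P_y = 13.6: Q_x = 859.829.
∂Q_x/∂P_y = -1.44P_y = -1.44(13.6) = -19.5840.
ε = (∂Q_x/∂P_y)(P_y/Q_x) = -19.5840 × (13.6/859.829) ≈ -0.310.
ε < 0: complements.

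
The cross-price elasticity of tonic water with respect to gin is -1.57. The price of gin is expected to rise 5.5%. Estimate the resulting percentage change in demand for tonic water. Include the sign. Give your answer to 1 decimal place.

-8.6%

%ΔQ ≈ ε × %ΔP of gin = -1.57 × (5.5%) = -8.6%.
Demand for tonic water falls by about 8.6%.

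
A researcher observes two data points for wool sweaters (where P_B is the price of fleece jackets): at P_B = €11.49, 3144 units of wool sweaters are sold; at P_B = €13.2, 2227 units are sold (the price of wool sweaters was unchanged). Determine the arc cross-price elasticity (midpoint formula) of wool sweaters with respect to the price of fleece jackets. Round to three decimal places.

ΔQ_A = 2227 − 3144 = -917; ΔP_B = 13.2 − 11.49 = 1.71.
Midpoints: Q̄_A = 2685.5, P̄_B = 12.34.
ε = (ΔQ_A/Q̄_A)/(ΔP_B/P̄_B) = (-917/2685.5)/(1.71/12.34) ≈ -2.465.

-2.465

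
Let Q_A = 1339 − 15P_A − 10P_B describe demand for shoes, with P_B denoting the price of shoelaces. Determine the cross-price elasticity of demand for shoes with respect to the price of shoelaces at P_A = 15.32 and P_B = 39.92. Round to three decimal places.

-0.562

At P_A = 15.32 and P_B = 39.92: Q_A = 710.
∂Q_A/∂P_B = -10.
ε = (∂Q_A/∂P_B)(P_B/Q_A) = -10 × (39.92/710) ≈ -0.562.
Since ε < 0, shoes and shoelaces are complements.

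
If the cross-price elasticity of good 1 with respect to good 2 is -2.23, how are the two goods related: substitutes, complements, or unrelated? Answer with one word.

complements

ε = -2.23 < 0, so a higher price of good 2 lowers demand for good 1: complements.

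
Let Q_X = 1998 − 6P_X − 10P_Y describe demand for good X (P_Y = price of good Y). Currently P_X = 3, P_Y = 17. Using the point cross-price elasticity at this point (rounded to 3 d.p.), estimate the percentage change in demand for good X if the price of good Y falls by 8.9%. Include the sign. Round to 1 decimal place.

0.8%

At P_X = 3, P_Y = 17: Q_X = 1810.
∂Q_X/∂P_Y = -10.
ε = (∂Q_X/∂P_Y)(P_Y/Q_X) = -10.0000 × 17/1810 ≈ -0.094.
%ΔQ_X ≈ ε × %ΔP_Y = -0.094 × (-8.9%) = 0.8%.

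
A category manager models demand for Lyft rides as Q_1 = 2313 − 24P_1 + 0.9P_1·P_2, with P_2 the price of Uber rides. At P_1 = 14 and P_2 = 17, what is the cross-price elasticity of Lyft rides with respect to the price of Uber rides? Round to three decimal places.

0.098

At P_1 = 14 and P_2 = 17: Q_1 = 2191.2.
∂Q_1/∂P_2 = 0.9P_1 = 0.9(14) = 12.6000.
ε = (∂Q_1/∂P_2)(P_2/Q_1) = 12.6000 × (17/2191.2) ≈ 0.098.
ε > 0: substitutes.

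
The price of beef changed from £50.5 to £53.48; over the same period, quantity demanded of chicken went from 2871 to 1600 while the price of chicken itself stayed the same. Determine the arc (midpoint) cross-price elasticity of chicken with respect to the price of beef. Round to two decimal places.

ΔQ_A = 1600 − 2871 = -1271; ΔP_B = 53.48 − 50.5 = 2.98.
Midpoints: Q̄_A = 2235.5, P̄_B = 51.99.
ε = (ΔQ_A/Q̄_A)/(ΔP_B/P̄_B) = (-1271/2235.5)/(2.98/51.99) ≈ -9.92.
ε < 0: chicken and beef are complements.

-9.92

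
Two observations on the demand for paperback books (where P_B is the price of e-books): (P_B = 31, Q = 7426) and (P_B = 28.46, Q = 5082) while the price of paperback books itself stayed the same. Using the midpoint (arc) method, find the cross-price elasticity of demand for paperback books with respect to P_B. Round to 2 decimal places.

4.39

ΔQ_A = 5082 − 7426 = -2344; ΔP_B = 28.46 − 31 = -2.54.
Midpoints: Q̄_A = 6254.0, P̄_B = 29.73.
ε = (ΔQ_A/Q̄_A)/(ΔP_B/P̄_B) = (-2344/6254.0)/(-2.54/29.73) ≈ 4.39.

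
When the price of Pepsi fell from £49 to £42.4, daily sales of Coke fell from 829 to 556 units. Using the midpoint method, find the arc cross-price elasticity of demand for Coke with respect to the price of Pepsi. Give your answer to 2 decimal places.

2.73

ΔQ_A = 556 − 829 = -273; ΔP_B = 42.4 − 49 = -6.6.
Midpoints: Q̄_A = 692.5, P̄_B = 45.70.
ε = (ΔQ_A/Q̄_A)/(ΔP_B/P̄_B) = (-273/692.5)/(-6.6/45.70) ≈ 2.73.
ε > 0: Coke and Pepsi are substitutes.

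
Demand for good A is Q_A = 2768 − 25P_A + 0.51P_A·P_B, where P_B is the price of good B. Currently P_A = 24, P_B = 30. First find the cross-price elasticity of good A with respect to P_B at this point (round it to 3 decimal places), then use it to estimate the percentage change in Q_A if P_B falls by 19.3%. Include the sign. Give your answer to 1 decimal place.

At P_A = 24, P_B = 30: Q_A = 2535.2.
∂Q_A/∂P_B = 0.51P_A = 12.2400.
ε = (∂Q_A/∂P_B)(P_B/Q_A) = 12.2400 × 30/2535.2 ≈ 0.145.
%ΔQ_A ≈ ε × %ΔP_B = 0.145 × (-19.3%) = -2.8%.

-2.8%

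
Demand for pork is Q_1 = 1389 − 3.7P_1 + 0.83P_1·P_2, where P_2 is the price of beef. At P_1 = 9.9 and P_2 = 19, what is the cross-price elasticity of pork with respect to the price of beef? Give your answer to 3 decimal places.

At P_1 = 9.9 and P_2 = 19: Q_1 = 1508.493.
∂Q_1/∂P_2 = 0.83P_1 = 0.83(9.9) = 8.2170.
ε = (∂Q_1/∂P_2)(P_2/Q_1) = 8.2170 × (19/1508.493) ≈ 0.103.
ε > 0: substitutes.

0.103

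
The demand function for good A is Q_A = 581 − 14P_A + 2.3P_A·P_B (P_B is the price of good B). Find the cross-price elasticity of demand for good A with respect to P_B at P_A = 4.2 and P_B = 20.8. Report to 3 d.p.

At P_A = 4.2 and P_B = 20.8: Q_A = 723.128.
∂Q_A/∂P_B = 2.3P_A = 2.3(4.2) = 9.6600.
ε = (∂Q_A/∂P_B)(P_B/Q_A) = 9.6600 × (20.8/723.128) ≈ 0.278.
ε > 0: substitutes.

0.278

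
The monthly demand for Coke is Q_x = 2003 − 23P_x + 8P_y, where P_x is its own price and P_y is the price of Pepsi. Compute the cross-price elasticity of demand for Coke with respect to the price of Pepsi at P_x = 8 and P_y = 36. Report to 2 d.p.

0.14

At P_x = 8 and P_y = 36: Q_x = 2107.
∂Q_x/∂P_y = 8.
ε = (∂Q_x/∂P_y)(P_y/Q_x) = 8 × (36/2107) ≈ 0.14.
Since ε > 0, Coke and Pepsi are substitutes.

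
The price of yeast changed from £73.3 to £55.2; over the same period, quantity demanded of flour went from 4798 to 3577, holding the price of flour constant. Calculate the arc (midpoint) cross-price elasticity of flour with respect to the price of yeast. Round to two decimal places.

ΔQ_A = 3577 − 4798 = -1221; ΔP_B = 55.2 − 73.3 = -18.1.
Midpoints: Q̄_A = 4187.5, P̄_B = 64.25.
ε = (ΔQ_A/Q̄_A)/(ΔP_B/P̄_B) = (-1221/4187.5)/(-18.1/64.25) ≈ 1.04.
ε > 0: flour and yeast are substitutes.

1.04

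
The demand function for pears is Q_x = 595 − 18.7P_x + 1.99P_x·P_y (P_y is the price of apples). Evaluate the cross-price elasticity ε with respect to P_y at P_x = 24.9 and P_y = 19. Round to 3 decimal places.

0.879

At P_x = 24.9 and P_y = 19: Q_x = 1070.839.
∂Q_x/∂P_y = 1.99P_x = 1.99(24.9) = 49.5510.
ε = (∂Q_x/∂P_y)(P_y/Q_x) = 49.5510 × (19/1070.839) ≈ 0.879.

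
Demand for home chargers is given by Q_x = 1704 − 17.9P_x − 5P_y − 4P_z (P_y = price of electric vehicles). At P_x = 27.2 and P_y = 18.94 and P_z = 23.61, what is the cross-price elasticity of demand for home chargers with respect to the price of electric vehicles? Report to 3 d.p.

-0.092

At P_x = 27.2 and P_y = 18.94 and P_z = 23.61: Q_x = 1027.98.
∂Q_x/∂P_y = -5.
ε = (∂Q_x/∂P_y)(P_y/Q_x) = -5 × (18.94/1027.98) ≈ -0.092.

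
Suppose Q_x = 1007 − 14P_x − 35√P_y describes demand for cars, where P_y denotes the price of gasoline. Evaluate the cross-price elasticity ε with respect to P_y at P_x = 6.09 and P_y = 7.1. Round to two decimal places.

-0.06

At P_x = 6.09 and P_y = 7.1: Q_x = 828.480.
∂Q_x/∂P_y = -35/(2√P_y) = -35/(2√7.1) = -6.5676.
ε = (∂Q_x/∂P_y)(P_y/Q_x) = -6.5676 × (7.1/828.480) ≈ -0.06.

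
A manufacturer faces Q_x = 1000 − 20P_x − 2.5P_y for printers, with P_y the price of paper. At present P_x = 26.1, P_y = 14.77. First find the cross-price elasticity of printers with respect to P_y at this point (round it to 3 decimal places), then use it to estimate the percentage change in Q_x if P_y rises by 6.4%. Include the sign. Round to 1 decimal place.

At P_x = 26.1, P_y = 14.77: Q_x = 441.075.
∂Q_x/∂P_y = -2.5.
ε = (∂Q_x/∂P_y)(P_y/Q_x) = -2.5000 × 14.77/441.075 ≈ -0.084.
%ΔQ_x ≈ ε × %ΔP_y = -0.084 × (6.4%) = -0.5%.

-0.5%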